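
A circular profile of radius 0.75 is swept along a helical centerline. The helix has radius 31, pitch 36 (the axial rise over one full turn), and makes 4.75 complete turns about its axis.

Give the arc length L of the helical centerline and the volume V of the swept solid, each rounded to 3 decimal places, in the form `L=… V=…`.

2πR = 2π·31 = 194.778745
per-turn = √(194.778745² + 36²) = √(37938.7593 + 1296) = √39234.7593 = 198.077660
L = 4.75 × 198.077660 = 940.868884
V = π·0.75² × L = 1.767146 × 940.868884 = 1662.652561

L=940.869 V=1662.653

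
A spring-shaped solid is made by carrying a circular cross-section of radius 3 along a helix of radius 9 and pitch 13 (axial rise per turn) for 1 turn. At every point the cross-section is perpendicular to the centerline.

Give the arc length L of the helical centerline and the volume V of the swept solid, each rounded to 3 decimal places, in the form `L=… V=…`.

L=58.024 V=1640.582

2πR = 2π·9 = 56.548668
per-turn = √(56.548668² + 13²) = √(3197.7518 + 169) = √3366.7518 = 58.023718
L = 1 × 58.023718 = 58.023718
V = π·3² × L = 28.274334 × 58.023718 = 1640.581970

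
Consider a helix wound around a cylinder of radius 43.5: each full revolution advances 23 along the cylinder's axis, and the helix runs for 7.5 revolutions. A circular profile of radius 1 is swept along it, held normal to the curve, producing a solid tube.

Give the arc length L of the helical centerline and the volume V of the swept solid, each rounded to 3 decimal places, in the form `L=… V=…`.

L=2057.134 V=6462.678

2πR = 2π·43.5 = 273.318561
per-turn = √(273.318561² + 23²) = √(74703.0357 + 529) = √75232.0357 = 274.284589
L = 7.5 × 274.284589 = 2057.134417
V = π·1² × L = 3.141593 × 2057.134417 = 6462.678371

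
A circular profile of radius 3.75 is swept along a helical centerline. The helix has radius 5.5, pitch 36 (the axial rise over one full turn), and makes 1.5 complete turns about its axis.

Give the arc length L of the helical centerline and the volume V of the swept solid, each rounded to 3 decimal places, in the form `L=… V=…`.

2πR = 2π·5.5 = 34.557519
per-turn = √(34.557519² + 36²) = √(1194.2221 + 1296) = √2490.2221 = 49.902126
L = 1.5 × 49.902126 = 74.853188
V = π·3.75² × L = 44.178647 × 74.853188 = 3306.912559

L=74.853 V=3306.913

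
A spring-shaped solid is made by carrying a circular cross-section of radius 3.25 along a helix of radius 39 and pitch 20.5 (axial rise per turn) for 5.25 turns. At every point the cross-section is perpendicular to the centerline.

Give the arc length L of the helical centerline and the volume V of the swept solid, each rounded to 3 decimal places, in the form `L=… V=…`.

2πR = 2π·39 = 245.044227
per-turn = √(245.044227² + 20.5²) = √(60046.6732 + 420.25) = √60466.9232 = 245.900230
L = 5.25 × 245.900230 = 1290.976208
V = π·3.25² × L = 33.183072 × 1290.976208 = 42838.556987

L=1290.976 V=42838.557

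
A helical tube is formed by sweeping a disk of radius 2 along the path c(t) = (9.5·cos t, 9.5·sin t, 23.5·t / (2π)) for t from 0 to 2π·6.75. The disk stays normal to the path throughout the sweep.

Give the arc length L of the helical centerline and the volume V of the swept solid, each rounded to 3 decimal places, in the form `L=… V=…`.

2πR = 2π·9.5 = 59.690260
per-turn = √(59.690260² + 23.5²) = √(3562.9272 + 552.25) = √4115.1772 = 64.149647
L = 6.75 × 64.149647 = 433.010116
V = π·2² × L = 12.566371 × 433.010116 = 5441.365599

L=433.010 V=5441.366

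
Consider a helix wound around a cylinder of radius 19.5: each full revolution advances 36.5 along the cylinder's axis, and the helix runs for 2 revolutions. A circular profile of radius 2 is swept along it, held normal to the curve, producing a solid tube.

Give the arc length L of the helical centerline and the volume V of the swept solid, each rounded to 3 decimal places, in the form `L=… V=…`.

2πR = 2π·19.5 = 122.522113
per-turn = √(122.522113² + 36.5²) = √(15011.6683 + 1332.25) = √16343.9183 = 127.843335
L = 2 × 127.843335 = 255.686670
V = π·2² × L = 12.566371 × 255.686670 = 3213.053455

L=255.687 V=3213.053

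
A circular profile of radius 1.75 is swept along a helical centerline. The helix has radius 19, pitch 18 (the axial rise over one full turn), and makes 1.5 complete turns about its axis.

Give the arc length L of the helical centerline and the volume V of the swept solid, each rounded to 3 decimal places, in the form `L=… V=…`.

L=181.095 V=1742.337

2πR = 2π·19 = 119.380521
per-turn = √(119.380521² + 18²) = √(14251.7088 + 324) = √14575.7088 = 120.729900
L = 1.5 × 120.729900 = 181.094850
V = π·1.75² × L = 9.621128 × 181.094850 = 1742.336642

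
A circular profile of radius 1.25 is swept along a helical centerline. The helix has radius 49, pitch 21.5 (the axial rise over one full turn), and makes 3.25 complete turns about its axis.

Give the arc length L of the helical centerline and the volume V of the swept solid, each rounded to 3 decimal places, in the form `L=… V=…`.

2πR = 2π·49 = 307.876080
per-turn = √(307.876080² + 21.5²) = √(94787.6807 + 462.25) = √95249.9307 = 308.625875
L = 3.25 × 308.625875 = 1003.034093
V = π·1.25² × L = 4.908739 × 1003.034093 = 4923.632093

L=1003.034 V=4923.632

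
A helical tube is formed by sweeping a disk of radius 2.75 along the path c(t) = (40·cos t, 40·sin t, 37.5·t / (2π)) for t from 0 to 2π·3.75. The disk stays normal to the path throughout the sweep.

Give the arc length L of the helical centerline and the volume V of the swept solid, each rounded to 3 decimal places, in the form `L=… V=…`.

L=952.911 V=22639.545

2πR = 2π·40 = 251.327412
per-turn = √(251.327412² + 37.5²) = √(63165.4682 + 1406.25) = √64571.7182 = 254.109658
L = 3.75 × 254.109658 = 952.911217
V = π·2.75² × L = 23.758294 × 952.911217 = 22639.545262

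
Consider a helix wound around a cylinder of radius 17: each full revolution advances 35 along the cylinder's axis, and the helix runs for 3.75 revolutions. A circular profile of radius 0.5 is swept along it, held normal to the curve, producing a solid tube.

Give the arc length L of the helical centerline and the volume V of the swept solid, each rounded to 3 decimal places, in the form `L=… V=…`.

2πR = 2π·17 = 106.814150
per-turn = √(106.814150² + 35²) = √(11409.2627 + 1225) = √12634.2627 = 112.402236
L = 3.75 × 112.402236 = 421.508385
V = π·0.5² × L = 0.785398 × 421.508385 = 331.051912

L=421.508 V=331.052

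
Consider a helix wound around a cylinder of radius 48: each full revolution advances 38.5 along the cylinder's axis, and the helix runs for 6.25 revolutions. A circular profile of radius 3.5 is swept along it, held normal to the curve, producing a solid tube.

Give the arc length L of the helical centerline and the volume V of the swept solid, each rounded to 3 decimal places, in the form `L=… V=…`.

2πR = 2π·48 = 301.592895
per-turn = √(301.592895² + 38.5²) = √(90958.2742 + 1482.25) = √92440.5242 = 304.040333
L = 6.25 × 304.040333 = 1900.252082
V = π·3.5² × L = 38.484510 × 1900.252082 = 73130.270263

L=1900.252 V=73130.270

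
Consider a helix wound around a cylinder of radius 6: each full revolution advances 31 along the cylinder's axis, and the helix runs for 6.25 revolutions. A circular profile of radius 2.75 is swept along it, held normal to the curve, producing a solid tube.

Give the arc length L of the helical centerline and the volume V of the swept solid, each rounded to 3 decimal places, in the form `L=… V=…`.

2πR = 2π·6 = 37.699112
per-turn = √(37.699112² + 31²) = √(1421.2230 + 961) = √2382.2230 = 48.808022
L = 6.25 × 48.808022 = 305.050139
V = π·2.75² × L = 23.758294 × 305.050139 = 7247.471020

L=305.050 V=7247.471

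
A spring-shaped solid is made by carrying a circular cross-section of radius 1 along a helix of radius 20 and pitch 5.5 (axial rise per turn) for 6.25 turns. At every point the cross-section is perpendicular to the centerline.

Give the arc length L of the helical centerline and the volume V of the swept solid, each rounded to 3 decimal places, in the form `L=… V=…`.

L=786.150 V=2469.763

2πR = 2π·20 = 125.663706
per-turn = √(125.663706² + 5.5²) = √(15791.3670 + 30.25) = √15821.6170 = 125.784009
L = 6.25 × 125.784009 = 786.150059
V = π·1² × L = 3.141593 × 786.150059 = 2469.763251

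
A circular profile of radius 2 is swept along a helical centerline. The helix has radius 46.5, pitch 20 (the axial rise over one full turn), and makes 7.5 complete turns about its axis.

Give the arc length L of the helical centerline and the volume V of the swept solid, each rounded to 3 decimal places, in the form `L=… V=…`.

L=2196.389 V=27600.637

2πR = 2π·46.5 = 292.168117
per-turn = √(292.168117² + 20²) = √(85362.2085 + 400) = √85762.2085 = 292.851854
L = 7.5 × 292.851854 = 2196.388906
V = π·2² × L = 12.566371 × 2196.388906 = 27600.637005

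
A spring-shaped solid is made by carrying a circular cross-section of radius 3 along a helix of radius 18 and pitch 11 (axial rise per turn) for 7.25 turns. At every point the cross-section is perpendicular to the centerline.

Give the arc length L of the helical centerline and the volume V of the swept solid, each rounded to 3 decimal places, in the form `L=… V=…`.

2πR = 2π·18 = 113.097336
per-turn = √(113.097336² + 11²) = √(12791.0073 + 121) = √12912.0073 = 113.631014
L = 7.25 × 113.631014 = 823.824850
V = π·3² × L = 28.274334 × 823.824850 = 23293.098877

L=823.825 V=23293.099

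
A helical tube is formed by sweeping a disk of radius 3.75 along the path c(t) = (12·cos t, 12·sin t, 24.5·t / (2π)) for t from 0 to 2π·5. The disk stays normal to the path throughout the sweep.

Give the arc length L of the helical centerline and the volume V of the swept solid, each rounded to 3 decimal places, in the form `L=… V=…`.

L=396.394 V=17512.170

2πR = 2π·12 = 75.398224
per-turn = √(75.398224² + 24.5²) = √(5684.8921 + 600.25) = √6285.1421 = 79.278888
L = 5 × 79.278888 = 396.394442
V = π·3.75² × L = 44.178647 × 396.394442 = 17512.169988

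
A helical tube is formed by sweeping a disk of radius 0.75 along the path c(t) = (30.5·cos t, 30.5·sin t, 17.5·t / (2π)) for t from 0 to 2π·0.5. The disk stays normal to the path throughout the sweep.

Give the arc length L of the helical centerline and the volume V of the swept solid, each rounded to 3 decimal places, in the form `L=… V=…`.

L=96.217 V=170.030

2πR = 2π·30.5 = 191.637152
per-turn = √(191.637152² + 17.5²) = √(36724.7980 + 306.25) = √37031.0480 = 192.434529
L = 0.5 × 192.434529 = 96.217265
V = π·0.75² × L = 1.767146 × 96.217265 = 170.029941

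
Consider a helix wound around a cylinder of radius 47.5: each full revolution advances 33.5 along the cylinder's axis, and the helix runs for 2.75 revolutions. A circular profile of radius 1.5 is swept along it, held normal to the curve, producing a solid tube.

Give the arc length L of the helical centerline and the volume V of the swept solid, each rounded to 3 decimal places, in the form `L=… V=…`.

2πR = 2π·47.5 = 298.451302
per-turn = √(298.451302² + 33.5²) = √(89073.1797 + 1122.25) = √90195.4297 = 300.325540
L = 2.75 × 300.325540 = 825.895234
V = π·1.5² × L = 7.068583 × 825.895234 = 5837.909398

L=825.895 V=5837.909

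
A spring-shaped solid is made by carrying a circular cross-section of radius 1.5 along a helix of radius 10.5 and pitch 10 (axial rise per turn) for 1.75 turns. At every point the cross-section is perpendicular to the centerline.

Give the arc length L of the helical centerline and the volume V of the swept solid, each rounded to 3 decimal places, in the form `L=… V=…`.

L=116.772 V=825.415

2πR = 2π·10.5 = 65.973446
per-turn = √(65.973446² + 10²) = √(4352.4955 + 100) = √4452.4955 = 66.727023
L = 1.75 × 66.727023 = 116.772289
V = π·1.5² × L = 7.068583 × 116.772289 = 825.414675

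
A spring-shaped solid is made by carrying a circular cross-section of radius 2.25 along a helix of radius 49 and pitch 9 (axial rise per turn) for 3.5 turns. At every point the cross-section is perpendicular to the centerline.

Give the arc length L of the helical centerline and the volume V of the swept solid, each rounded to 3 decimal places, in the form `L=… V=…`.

L=1078.027 V=17145.272

2πR = 2π·49 = 307.876080
per-turn = √(307.876080² + 9²) = √(94787.6807 + 81) = √94868.6807 = 308.007598
L = 3.5 × 308.007598 = 1078.026594
V = π·2.25² × L = 15.904313 × 1078.026594 = 17145.272173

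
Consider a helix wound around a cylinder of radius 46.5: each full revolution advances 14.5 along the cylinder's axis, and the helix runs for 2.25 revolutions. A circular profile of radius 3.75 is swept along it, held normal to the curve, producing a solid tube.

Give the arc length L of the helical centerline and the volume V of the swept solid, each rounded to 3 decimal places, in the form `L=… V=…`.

L=658.187 V=29077.826

2πR = 2π·46.5 = 292.168117
per-turn = √(292.168117² + 14.5²) = √(85362.2085 + 210.25) = √85572.4585 = 292.527705
L = 2.25 × 292.527705 = 658.187337
V = π·3.75² × L = 44.178647 × 658.187337 = 29077.825831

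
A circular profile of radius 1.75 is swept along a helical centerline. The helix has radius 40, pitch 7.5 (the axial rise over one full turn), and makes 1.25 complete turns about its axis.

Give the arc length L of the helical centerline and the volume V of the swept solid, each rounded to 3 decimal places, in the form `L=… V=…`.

L=314.299 V=3023.912

2πR = 2π·40 = 251.327412
per-turn = √(251.327412² + 7.5²) = √(63165.4682 + 56.25) = √63221.7182 = 251.439293
L = 1.25 × 251.439293 = 314.299117
V = π·1.75² × L = 9.621128 × 314.299117 = 3023.911874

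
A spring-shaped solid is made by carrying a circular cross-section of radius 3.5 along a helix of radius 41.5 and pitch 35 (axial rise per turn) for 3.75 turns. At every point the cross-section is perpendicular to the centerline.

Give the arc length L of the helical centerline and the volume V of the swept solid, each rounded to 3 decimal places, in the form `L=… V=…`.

L=986.590 V=37968.434

2πR = 2π·41.5 = 260.752190
per-turn = √(260.752190² + 35²) = √(67991.7047 + 1225) = √69216.7047 = 263.090678
L = 3.75 × 263.090678 = 986.590042
V = π·3.5² × L = 38.484510 × 986.590042 = 37968.434327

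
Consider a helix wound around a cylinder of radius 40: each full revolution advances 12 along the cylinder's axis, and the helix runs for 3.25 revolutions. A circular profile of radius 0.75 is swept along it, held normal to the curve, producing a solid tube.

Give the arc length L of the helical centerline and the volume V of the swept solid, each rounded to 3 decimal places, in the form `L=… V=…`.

L=817.745 V=1445.074

2πR = 2π·40 = 251.327412
per-turn = √(251.327412² + 12²) = √(63165.4682 + 144) = √63309.4682 = 251.613728
L = 3.25 × 251.613728 = 817.744616
V = π·0.75² × L = 1.767146 × 817.744616 = 1445.074020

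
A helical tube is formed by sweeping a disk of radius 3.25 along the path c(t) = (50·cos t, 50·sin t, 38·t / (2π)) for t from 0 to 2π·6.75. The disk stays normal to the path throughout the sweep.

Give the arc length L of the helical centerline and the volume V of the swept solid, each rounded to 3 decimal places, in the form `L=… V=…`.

L=2136.032 V=70880.089

2πR = 2π·50 = 314.159265
per-turn = √(314.159265² + 38²) = √(98696.0440 + 1444) = √100140.0440 = 316.449118
L = 6.75 × 316.449118 = 2136.031544
V = π·3.25² × L = 33.183072 × 2136.031544 = 70880.089367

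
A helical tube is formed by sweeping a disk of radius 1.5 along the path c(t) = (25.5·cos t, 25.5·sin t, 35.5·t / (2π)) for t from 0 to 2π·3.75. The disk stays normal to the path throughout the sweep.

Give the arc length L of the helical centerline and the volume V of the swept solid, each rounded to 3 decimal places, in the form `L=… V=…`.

2πR = 2π·25.5 = 160.221225
per-turn = √(160.221225² + 35.5²) = √(25670.8410 + 1260.25) = √26931.0910 = 164.106950
L = 3.75 × 164.106950 = 615.401063
V = π·1.5² × L = 7.068583 × 615.401063 = 4350.013779

L=615.401 V=4350.014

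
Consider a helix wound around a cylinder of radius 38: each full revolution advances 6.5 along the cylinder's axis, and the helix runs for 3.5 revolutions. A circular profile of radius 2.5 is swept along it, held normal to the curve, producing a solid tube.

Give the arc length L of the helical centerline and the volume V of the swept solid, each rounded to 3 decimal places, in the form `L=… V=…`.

L=835.973 V=16414.297

2πR = 2π·38 = 238.761042
per-turn = √(238.761042² + 6.5²) = √(57006.8350 + 42.25) = √57049.0850 = 238.849503
L = 3.5 × 238.849503 = 835.973260
V = π·2.5² × L = 19.634954 × 835.973260 = 16414.296577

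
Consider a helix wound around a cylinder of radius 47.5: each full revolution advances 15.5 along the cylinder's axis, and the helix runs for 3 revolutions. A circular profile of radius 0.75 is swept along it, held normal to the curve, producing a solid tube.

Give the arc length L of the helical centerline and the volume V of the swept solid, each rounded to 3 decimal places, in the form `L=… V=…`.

L=896.561 V=1584.353

2πR = 2π·47.5 = 298.451302
per-turn = √(298.451302² + 15.5²) = √(89073.1797 + 240.25) = √89313.4297 = 298.853526
L = 3 × 298.853526 = 896.560577
V = π·0.75² × L = 1.767146 × 896.560577 = 1584.353318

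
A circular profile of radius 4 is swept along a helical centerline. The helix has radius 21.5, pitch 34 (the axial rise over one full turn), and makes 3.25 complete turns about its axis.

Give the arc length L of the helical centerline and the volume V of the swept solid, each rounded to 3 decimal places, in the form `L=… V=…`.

2πR = 2π·21.5 = 135.088484
per-turn = √(135.088484² + 34²) = √(18248.8985 + 1156) = √19404.8985 = 139.301466
L = 3.25 × 139.301466 = 452.729766
V = π·4² × L = 50.265482 × 452.729766 = 22756.680099

L=452.730 V=22756.680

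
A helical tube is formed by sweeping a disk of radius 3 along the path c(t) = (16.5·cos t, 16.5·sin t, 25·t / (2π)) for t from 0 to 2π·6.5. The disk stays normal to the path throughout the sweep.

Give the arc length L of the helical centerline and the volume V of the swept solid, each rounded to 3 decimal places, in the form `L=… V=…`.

2πR = 2π·16.5 = 103.672558
per-turn = √(103.672558² + 25²) = √(10747.9992 + 625) = √11372.9992 = 106.644265
L = 6.5 × 106.644265 = 693.187721
V = π·3² × L = 28.274334 × 693.187721 = 19599.421053

L=693.188 V=19599.421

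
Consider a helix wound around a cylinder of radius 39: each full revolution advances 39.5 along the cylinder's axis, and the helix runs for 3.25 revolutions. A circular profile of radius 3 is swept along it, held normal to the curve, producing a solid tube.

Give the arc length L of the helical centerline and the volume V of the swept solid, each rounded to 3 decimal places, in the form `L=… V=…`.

L=806.674 V=22808.173

2πR = 2π·39 = 245.044227
per-turn = √(245.044227² + 39.5²) = √(60046.6732 + 1560.25) = √61606.9232 = 248.207420
L = 3.25 × 248.207420 = 806.674114
V = π·3² × L = 28.274334 × 806.674114 = 22808.173231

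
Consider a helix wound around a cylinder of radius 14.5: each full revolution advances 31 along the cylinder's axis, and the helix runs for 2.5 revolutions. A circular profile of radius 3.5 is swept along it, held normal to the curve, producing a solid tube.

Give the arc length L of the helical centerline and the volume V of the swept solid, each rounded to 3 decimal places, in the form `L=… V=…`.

2πR = 2π·14.5 = 91.106187
per-turn = √(91.106187² + 31²) = √(8300.3373 + 961) = √9261.3373 = 96.235842
L = 2.5 × 96.235842 = 240.589605
V = π·3.5² × L = 38.484510 × 240.589605 = 9258.973069

L=240.590 V=9258.973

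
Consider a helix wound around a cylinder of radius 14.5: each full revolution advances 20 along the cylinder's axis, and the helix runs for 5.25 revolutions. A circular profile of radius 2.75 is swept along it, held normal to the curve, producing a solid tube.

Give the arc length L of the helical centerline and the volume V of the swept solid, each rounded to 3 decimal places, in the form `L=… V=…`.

2πR = 2π·14.5 = 91.106187
per-turn = √(91.106187² + 20²) = √(8300.3373 + 400) = √8700.3373 = 93.275599
L = 5.25 × 93.275599 = 489.696893
V = π·2.75² × L = 23.758294 × 489.696893 = 11634.362968

L=489.697 V=11634.363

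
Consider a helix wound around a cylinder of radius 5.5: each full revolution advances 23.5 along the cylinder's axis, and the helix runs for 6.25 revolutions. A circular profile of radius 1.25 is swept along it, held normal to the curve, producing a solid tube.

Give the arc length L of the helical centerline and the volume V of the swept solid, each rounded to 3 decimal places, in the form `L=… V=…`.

L=261.193 V=1282.126

2πR = 2π·5.5 = 34.557519
per-turn = √(34.557519² + 23.5²) = √(1194.2221 + 552.25) = √1746.4721 = 41.790814
L = 6.25 × 41.790814 = 261.192587
V = π·1.25² × L = 4.908739 × 261.192587 = 1282.126115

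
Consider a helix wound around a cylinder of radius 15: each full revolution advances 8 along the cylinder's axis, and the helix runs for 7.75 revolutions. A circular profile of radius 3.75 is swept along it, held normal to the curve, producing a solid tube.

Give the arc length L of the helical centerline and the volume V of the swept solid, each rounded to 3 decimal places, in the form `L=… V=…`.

2πR = 2π·15 = 94.247780
per-turn = √(94.247780² + 8²) = √(8882.6440 + 64) = √8946.6440 = 94.586701
L = 7.75 × 94.586701 = 733.046931
V = π·3.75² × L = 44.178647 × 733.046931 = 32385.021368

L=733.047 V=32385.021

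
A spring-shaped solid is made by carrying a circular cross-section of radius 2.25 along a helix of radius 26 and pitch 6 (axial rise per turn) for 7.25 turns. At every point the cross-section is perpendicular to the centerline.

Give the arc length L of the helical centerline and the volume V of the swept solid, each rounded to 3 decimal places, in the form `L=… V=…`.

2πR = 2π·26 = 163.362818
per-turn = √(163.362818² + 6²) = √(26687.4103 + 36) = √26723.4103 = 163.472965
L = 7.25 × 163.472965 = 1185.178997
V = π·2.25² × L = 15.904313 × 1185.178997 = 18849.457496

L=1185.179 V=18849.457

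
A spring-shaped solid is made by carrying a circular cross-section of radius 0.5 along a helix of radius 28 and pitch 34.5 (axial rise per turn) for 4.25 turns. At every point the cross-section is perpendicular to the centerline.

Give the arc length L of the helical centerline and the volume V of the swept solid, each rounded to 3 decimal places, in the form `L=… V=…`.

2πR = 2π·28 = 175.929189
per-turn = √(175.929189² + 34.5²) = √(30951.0794 + 1190.25) = √32141.3294 = 179.280031
L = 4.25 × 179.280031 = 761.940130
V = π·0.5² × L = 0.785398 × 761.940130 = 598.426379

L=761.940 V=598.426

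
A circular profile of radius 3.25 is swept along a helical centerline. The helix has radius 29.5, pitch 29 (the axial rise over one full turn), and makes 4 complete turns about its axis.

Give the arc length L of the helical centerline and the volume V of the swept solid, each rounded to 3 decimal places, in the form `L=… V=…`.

L=750.436 V=24901.757

2πR = 2π·29.5 = 185.353967
per-turn = √(185.353967² + 29²) = √(34356.0929 + 841) = √35197.0929 = 187.608883
L = 4 × 187.608883 = 750.435531
V = π·3.25² × L = 33.183072 × 750.435531 = 24901.756571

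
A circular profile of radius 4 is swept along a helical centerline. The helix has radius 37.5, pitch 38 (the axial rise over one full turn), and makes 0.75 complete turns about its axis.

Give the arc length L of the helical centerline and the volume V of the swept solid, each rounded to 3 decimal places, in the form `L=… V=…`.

L=178.998 V=8997.422

2πR = 2π·37.5 = 235.619449
per-turn = √(235.619449² + 38²) = √(55516.5248 + 1444) = √56960.5248 = 238.664042
L = 0.75 × 238.664042 = 178.998031
V = π·4² × L = 50.265482 × 178.998031 = 8997.422397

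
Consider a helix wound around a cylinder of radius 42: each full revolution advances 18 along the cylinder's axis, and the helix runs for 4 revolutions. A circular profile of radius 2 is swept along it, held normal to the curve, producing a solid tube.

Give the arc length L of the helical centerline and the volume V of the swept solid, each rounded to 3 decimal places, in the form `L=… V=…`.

L=1058.028 V=13295.570

2πR = 2π·42 = 263.893783
per-turn = √(263.893783² + 18²) = √(69639.9287 + 324) = √69963.9287 = 264.506954
L = 4 × 264.506954 = 1058.027816
V = π·2² × L = 12.566371 × 1058.027816 = 13295.569650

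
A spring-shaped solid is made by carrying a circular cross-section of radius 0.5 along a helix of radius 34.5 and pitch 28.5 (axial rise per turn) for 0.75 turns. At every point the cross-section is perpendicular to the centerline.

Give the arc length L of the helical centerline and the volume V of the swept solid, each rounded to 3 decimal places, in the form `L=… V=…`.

L=163.977 V=128.787

2πR = 2π·34.5 = 216.769893
per-turn = √(216.769893² + 28.5²) = √(46989.1866 + 812.25) = √47801.4366 = 218.635396
L = 0.75 × 218.635396 = 163.976547
V = π·0.5² × L = 0.785398 × 163.976547 = 128.786879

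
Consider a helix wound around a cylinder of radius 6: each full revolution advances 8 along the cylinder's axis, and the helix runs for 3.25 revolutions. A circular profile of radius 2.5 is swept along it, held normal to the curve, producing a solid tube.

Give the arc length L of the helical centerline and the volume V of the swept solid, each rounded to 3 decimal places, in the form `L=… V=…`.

L=125.250 V=2459.286

2πR = 2π·6 = 37.699112
per-turn = √(37.699112² + 8²) = √(1421.2230 + 64) = √1485.2230 = 38.538591
L = 3.25 × 38.538591 = 125.250422
V = π·2.5² × L = 19.634954 × 125.250422 = 2459.286292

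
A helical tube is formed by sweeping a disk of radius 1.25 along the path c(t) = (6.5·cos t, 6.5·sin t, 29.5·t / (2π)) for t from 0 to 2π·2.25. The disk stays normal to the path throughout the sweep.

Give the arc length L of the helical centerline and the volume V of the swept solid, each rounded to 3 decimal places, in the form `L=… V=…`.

2πR = 2π·6.5 = 40.840704
per-turn = √(40.840704² + 29.5²) = √(1667.9631 + 870.25) = √2538.2131 = 50.380682
L = 2.25 × 50.380682 = 113.356535
V = π·1.25² × L = 4.908739 × 113.356535 = 556.437590

L=113.357 V=556.438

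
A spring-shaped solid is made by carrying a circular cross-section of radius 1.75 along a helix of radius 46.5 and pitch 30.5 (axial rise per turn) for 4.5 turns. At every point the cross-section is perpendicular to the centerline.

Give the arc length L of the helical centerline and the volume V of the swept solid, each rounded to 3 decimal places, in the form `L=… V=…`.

2πR = 2π·46.5 = 292.168117
per-turn = √(292.168117² + 30.5²) = √(85362.2085 + 930.25) = √86292.4585 = 293.755780
L = 4.5 × 293.755780 = 1321.901011
V = π·1.75² × L = 9.621128 × 1321.901011 = 12718.178175

L=1321.901 V=12718.178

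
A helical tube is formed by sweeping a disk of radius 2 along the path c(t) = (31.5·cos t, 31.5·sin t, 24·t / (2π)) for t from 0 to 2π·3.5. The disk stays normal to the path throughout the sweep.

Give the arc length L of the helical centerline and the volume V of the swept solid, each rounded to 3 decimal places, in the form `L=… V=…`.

2πR = 2π·31.5 = 197.920337
per-turn = √(197.920337² + 24²) = √(39172.4599 + 576) = √39748.4599 = 199.370158
L = 3.5 × 199.370158 = 697.795553
V = π·2² × L = 12.566371 × 697.795553 = 8768.757528

L=697.796 V=8768.758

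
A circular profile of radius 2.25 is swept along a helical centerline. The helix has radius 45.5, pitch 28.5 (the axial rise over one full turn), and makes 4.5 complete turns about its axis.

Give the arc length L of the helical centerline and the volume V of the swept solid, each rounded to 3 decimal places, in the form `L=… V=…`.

L=1292.859 V=20562.035

2πR = 2π·45.5 = 285.884931
per-turn = √(285.884931² + 28.5²) = √(81730.1940 + 812.25) = √82542.4440 = 287.302008
L = 4.5 × 287.302008 = 1292.859038
V = π·2.25² × L = 15.904313 × 1292.859038 = 20562.034557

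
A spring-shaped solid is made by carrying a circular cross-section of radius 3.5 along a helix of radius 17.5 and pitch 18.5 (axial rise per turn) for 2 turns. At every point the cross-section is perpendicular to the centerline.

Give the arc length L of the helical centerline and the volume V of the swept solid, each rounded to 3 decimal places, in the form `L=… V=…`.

2πR = 2π·17.5 = 109.955743
per-turn = √(109.955743² + 18.5²) = √(12090.2654 + 342.25) = √12432.5154 = 111.501190
L = 2 × 111.501190 = 223.002380
V = π·3.5² × L = 38.484510 × 223.002380 = 8582.137331

L=223.002 V=8582.137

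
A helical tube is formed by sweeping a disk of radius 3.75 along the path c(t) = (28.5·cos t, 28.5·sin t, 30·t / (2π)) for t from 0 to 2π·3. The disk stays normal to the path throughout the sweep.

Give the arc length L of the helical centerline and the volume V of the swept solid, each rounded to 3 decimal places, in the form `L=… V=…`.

2πR = 2π·28.5 = 179.070781
per-turn = √(179.070781² + 30²) = √(32066.3447 + 900) = √32966.3447 = 181.566364
L = 3 × 181.566364 = 544.699093
V = π·3.75² × L = 44.178647 × 544.699093 = 24064.068798

L=544.699 V=24064.069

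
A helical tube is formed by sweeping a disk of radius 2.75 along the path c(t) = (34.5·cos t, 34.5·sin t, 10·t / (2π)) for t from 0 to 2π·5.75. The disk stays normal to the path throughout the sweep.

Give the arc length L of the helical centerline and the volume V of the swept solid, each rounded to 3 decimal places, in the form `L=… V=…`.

L=1247.752 V=29644.471

2πR = 2π·34.5 = 216.769893
per-turn = √(216.769893² + 10²) = √(46989.1866 + 100) = √47089.1866 = 217.000430
L = 5.75 × 217.000430 = 1247.752472
V = π·2.75² × L = 23.758294 × 1247.752472 = 29644.470612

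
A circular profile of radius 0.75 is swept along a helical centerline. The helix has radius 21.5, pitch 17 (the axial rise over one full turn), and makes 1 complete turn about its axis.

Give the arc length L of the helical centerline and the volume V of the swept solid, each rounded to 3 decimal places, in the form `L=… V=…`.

L=136.154 V=240.604

2πR = 2π·21.5 = 135.088484
per-turn = √(135.088484² + 17²) = √(18248.8985 + 289) = √18537.8985 = 136.153952
L = 1 × 136.153952 = 136.153952
V = π·0.75² × L = 1.767146 × 136.153952 = 240.603893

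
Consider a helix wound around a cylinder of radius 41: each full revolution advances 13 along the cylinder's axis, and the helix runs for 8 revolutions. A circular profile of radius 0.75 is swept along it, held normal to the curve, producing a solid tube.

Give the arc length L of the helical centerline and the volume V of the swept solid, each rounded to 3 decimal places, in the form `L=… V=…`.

2πR = 2π·41 = 257.610598
per-turn = √(257.610598² + 13²) = √(66363.2200 + 169) = √66532.2200 = 257.938403
L = 8 × 257.938403 = 2063.507228
V = π·0.75² × L = 1.767146 × 2063.507228 = 3646.518271

L=2063.507 V=3646.518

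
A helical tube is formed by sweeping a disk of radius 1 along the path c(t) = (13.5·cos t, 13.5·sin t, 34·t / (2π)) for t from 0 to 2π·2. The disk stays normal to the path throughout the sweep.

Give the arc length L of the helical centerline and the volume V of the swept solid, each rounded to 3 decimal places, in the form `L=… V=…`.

L=182.767 V=574.179

2πR = 2π·13.5 = 84.823002
per-turn = √(84.823002² + 34²) = √(7194.9416 + 1156) = √8350.9416 = 91.383487
L = 2 × 91.383487 = 182.766973
V = π·1² × L = 3.141593 × 182.766973 = 574.179380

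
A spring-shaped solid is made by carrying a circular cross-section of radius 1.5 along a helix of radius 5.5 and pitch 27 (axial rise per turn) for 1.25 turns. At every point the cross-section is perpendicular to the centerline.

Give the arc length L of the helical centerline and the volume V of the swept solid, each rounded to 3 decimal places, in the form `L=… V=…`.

2πR = 2π·5.5 = 34.557519
per-turn = √(34.557519² + 27²) = √(1194.2221 + 729) = √1923.2221 = 43.854557
L = 1.25 × 43.854557 = 54.818196
V = π·1.5² × L = 7.068583 × 54.818196 = 387.486992

L=54.818 V=387.487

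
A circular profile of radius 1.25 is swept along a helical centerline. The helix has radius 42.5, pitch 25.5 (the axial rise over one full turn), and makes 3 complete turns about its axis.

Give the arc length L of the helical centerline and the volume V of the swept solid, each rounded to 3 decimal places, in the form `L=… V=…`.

2πR = 2π·42.5 = 267.035376
per-turn = √(267.035376² + 25.5²) = √(71307.8918 + 650.25) = √71958.1418 = 268.250148
L = 3 × 268.250148 = 804.750443
V = π·1.25² × L = 4.908739 × 804.750443 = 3950.309502

L=804.750 V=3950.310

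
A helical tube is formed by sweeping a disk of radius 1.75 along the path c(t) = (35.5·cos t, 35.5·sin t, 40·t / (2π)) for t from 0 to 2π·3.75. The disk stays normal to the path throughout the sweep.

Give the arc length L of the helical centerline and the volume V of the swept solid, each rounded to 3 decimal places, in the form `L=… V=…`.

L=849.792 V=8175.960

2πR = 2π·35.5 = 223.053078
per-turn = √(223.053078² + 40²) = √(49752.6758 + 1600) = √51352.6758 = 226.611288
L = 3.75 × 226.611288 = 849.792329
V = π·1.75² × L = 9.621128 × 849.792329 = 8175.960352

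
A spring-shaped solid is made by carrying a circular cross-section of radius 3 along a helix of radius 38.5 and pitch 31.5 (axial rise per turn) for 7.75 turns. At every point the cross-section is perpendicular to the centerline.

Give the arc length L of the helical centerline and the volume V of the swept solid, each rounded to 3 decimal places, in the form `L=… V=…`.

L=1890.573 V=53454.701

2πR = 2π·38.5 = 241.902634
per-turn = √(241.902634² + 31.5²) = √(58516.8845 + 992.25) = √59509.1345 = 243.944942
L = 7.75 × 243.944942 = 1890.573297
V = π·3² × L = 28.274334 × 1890.573297 = 53454.700623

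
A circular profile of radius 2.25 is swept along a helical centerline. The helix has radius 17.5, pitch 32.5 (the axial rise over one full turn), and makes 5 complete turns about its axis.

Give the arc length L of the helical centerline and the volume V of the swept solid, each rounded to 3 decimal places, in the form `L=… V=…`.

2πR = 2π·17.5 = 109.955743
per-turn = √(109.955743² + 32.5²) = √(12090.2654 + 1056.25) = √13146.5154 = 114.658255
L = 5 × 114.658255 = 573.291274
V = π·2.25² × L = 15.904313 × 573.291274 = 9117.803751

L=573.291 V=9117.804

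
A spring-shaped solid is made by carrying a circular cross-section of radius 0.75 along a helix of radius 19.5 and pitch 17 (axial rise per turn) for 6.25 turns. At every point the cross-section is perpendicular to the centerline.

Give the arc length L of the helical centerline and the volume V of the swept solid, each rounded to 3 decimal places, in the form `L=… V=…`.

2πR = 2π·19.5 = 122.522113
per-turn = √(122.522113² + 17²) = √(15011.6683 + 289) = √15300.6683 = 123.695870
L = 6.25 × 123.695870 = 773.099188
V = π·0.75² × L = 1.767146 × 773.099188 = 1366.179036

L=773.099 V=1366.179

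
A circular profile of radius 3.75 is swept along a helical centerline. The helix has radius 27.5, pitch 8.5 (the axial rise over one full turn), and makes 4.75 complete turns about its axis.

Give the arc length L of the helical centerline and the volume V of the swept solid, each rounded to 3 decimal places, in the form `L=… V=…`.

2πR = 2π·27.5 = 172.787596
per-turn = √(172.787596² + 8.5²) = √(29855.5533 + 72.25) = √29927.8033 = 172.996541
L = 4.75 × 172.996541 = 821.733571
V = π·3.75² × L = 44.178647 × 821.733571 = 36303.077122

L=821.734 V=36303.077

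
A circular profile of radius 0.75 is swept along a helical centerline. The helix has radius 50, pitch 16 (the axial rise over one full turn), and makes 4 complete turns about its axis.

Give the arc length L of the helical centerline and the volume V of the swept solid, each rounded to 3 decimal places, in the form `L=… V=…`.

2πR = 2π·50 = 314.159265
per-turn = √(314.159265² + 16²) = √(98696.0440 + 256) = √98952.0440 = 314.566438
L = 4 × 314.566438 = 1258.265753
V = π·0.75² × L = 1.767146 × 1258.265753 = 2223.539125

L=1258.266 V=2223.539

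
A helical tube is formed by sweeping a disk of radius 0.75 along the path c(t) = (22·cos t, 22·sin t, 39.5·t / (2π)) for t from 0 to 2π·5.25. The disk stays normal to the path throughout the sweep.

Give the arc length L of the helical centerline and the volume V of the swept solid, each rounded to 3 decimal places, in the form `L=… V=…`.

L=754.756 V=1333.764

2πR = 2π·22 = 138.230077
per-turn = √(138.230077² + 39.5²) = √(19107.5541 + 1560.25) = √20667.8041 = 143.763014
L = 5.25 × 143.763014 = 754.755822
V = π·0.75² × L = 1.767146 × 754.755822 = 1333.763632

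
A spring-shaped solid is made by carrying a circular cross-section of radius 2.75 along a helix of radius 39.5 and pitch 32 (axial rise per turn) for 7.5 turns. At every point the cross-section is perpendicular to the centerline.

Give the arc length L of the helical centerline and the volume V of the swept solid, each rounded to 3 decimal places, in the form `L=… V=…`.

2πR = 2π·39.5 = 248.185820
per-turn = √(248.185820² + 32²) = √(61596.2011 + 1024) = √62620.2011 = 250.240287
L = 7.5 × 250.240287 = 1876.802150
V = π·2.75² × L = 23.758294 × 1876.802150 = 44589.618089

L=1876.802 V=44589.618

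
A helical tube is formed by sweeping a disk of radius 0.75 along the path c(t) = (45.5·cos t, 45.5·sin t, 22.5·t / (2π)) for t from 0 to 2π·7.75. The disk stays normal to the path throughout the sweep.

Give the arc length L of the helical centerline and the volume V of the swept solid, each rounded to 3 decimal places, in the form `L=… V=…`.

L=2222.460 V=3927.410

2πR = 2π·45.5 = 285.884931
per-turn = √(285.884931² + 22.5²) = √(81730.1940 + 506.25) = √82236.4440 = 286.768973
L = 7.75 × 286.768973 = 2222.459543
V = π·0.75² × L = 1.767146 × 2222.459543 = 3927.410198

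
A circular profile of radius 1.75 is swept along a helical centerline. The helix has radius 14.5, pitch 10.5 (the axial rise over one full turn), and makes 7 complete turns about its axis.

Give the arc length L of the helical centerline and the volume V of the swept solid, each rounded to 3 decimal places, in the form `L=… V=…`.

2πR = 2π·14.5 = 91.106187
per-turn = √(91.106187² + 10.5²) = √(8300.3373 + 110.25) = √8410.5873 = 91.709254
L = 7 × 91.709254 = 641.964779
V = π·1.75² × L = 9.621128 × 641.964779 = 6176.424992

L=641.965 V=6176.425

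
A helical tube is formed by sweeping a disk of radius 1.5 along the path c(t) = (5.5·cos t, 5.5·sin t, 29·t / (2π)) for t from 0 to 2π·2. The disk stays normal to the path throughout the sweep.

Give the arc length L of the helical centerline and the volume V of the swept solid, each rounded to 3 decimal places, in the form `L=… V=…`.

L=90.227 V=637.776

2πR = 2π·5.5 = 34.557519
per-turn = √(34.557519² + 29²) = √(1194.2221 + 841) = √2035.2221 = 45.113436
L = 2 × 45.113436 = 90.226873
V = π·1.5² × L = 7.068583 × 90.226873 = 637.776180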